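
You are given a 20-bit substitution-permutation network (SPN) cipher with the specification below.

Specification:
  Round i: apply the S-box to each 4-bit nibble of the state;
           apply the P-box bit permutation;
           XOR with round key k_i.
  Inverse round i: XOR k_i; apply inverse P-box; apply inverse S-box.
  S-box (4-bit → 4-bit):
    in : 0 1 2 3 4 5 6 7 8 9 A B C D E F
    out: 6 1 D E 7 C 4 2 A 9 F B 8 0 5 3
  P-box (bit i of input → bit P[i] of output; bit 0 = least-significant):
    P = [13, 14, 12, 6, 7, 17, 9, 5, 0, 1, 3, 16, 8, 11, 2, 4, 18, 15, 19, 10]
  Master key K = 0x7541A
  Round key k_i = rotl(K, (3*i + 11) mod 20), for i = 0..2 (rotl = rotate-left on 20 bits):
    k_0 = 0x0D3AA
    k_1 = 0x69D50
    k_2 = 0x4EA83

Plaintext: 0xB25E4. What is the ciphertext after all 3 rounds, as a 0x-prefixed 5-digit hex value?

0x58498

s_0 = plaintext = 0xB25E4
s_1 = Round(s_0, k_0) = 0x52436
s_2 = Round(s_1, k_1) = 0xC8A6F
s_3 = Round(s_2, k_2) = 0x58498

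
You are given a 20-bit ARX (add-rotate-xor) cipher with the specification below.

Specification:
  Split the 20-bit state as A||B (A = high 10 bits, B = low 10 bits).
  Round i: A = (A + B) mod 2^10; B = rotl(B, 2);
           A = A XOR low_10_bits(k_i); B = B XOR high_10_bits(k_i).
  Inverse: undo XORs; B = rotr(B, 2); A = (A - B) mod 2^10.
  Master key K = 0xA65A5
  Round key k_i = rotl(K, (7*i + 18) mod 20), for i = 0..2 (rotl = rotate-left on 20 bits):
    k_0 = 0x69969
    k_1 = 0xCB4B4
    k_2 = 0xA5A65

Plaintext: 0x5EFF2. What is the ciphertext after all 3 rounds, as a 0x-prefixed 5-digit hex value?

0xC14F8

s_0 = plaintext = 0x5EFF2
s_1 = Round(s_0, k_0) = 0x0126D
s_2 = Round(s_1, k_1) = 0xB169B
s_3 = Round(s_2, k_2) = 0xC14F8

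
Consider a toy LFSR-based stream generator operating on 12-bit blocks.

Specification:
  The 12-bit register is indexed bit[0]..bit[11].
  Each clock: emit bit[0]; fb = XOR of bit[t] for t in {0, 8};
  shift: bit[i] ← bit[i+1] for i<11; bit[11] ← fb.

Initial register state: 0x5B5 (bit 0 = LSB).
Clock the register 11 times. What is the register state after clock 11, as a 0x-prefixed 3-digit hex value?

0xD60

reg_0 = 0x5B5
clock 1: out=1, reg = 0x2DA
clock 2: out=0, reg = 0x16D
clock 3: out=1, reg = 0x0B6
clock 4: out=0, reg = 0x05B
clock 5: out=1, reg = 0x82D
clock 6: out=1, reg = 0xC16
clock 7: out=0, reg = 0x60B
clock 8: out=1, reg = 0xB05
clock 9: out=1, reg = 0x582
clock 10: out=0, reg = 0xAC1
clock 11: out=1, reg = 0xD60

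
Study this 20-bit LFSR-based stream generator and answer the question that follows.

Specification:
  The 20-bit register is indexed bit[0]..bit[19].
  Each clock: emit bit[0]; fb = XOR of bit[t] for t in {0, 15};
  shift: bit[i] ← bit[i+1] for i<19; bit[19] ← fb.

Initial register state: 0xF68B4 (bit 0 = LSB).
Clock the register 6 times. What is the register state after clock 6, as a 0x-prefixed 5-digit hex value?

0xABDA2

reg_0 = 0xF68B4
clock 1: out=0, reg = 0x7B45A
clock 2: out=0, reg = 0xBDA2D
clock 3: out=1, reg = 0x5ED16
clock 4: out=0, reg = 0xAF68B
clock 5: out=1, reg = 0x57B45
clock 6: out=1, reg = 0xABDA2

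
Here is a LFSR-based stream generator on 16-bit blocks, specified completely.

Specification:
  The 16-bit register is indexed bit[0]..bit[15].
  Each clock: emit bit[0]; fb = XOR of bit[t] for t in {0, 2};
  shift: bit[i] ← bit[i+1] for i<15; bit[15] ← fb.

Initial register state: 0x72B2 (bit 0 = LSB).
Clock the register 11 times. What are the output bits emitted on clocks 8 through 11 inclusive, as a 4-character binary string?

reg_0 = 0x72B2
clock 1: out=0, reg = 0x3959
clock 2: out=1, reg = 0x9CAC
clock 3: out=0, reg = 0xCE56
clock 4: out=0, reg = 0xE72B
clock 5: out=1, reg = 0xF395
clock 6: out=1, reg = 0x79CA
clock 7: out=0, reg = 0x3CE5
clock 8: out=1, reg = 0x1E72
clock 9: out=0, reg = 0x0F39
clock 10: out=1, reg = 0x879C
clock 11: out=0, reg = 0xC3CE

1010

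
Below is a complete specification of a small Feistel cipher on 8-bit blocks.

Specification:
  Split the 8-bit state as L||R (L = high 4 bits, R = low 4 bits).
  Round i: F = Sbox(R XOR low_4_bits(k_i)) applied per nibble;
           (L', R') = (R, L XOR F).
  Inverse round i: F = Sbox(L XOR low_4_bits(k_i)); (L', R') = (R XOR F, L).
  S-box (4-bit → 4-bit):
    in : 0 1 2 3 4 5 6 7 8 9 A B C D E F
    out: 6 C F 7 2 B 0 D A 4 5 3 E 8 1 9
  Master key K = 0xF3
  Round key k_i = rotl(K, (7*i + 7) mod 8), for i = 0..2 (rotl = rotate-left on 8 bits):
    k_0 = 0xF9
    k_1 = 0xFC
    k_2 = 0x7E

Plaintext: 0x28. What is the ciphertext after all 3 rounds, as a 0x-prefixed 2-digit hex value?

s_0 = plaintext = 0x28
s_1 = Round(s_0, k_0) = 0x8E
s_2 = Round(s_1, k_1) = 0xE7
s_3 = Round(s_2, k_2) = 0x7A

0x7A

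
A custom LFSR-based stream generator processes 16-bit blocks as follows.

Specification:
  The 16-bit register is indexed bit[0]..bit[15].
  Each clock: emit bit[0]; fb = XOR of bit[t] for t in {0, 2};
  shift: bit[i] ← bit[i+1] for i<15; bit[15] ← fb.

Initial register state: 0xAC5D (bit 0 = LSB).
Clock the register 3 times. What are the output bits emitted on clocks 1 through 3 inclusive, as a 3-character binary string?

reg_0 = 0xAC5D
clock 1: out=1, reg = 0x562E
clock 2: out=0, reg = 0xAB17
clock 3: out=1, reg = 0x558B

101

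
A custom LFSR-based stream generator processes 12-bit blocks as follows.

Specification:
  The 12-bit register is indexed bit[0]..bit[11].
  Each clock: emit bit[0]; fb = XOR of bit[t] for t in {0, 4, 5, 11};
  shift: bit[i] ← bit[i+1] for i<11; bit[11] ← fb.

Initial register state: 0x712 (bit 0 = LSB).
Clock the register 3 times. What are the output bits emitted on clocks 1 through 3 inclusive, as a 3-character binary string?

reg_0 = 0x712
clock 1: out=0, reg = 0xB89
clock 2: out=1, reg = 0x5C4
clock 3: out=0, reg = 0x2E2

010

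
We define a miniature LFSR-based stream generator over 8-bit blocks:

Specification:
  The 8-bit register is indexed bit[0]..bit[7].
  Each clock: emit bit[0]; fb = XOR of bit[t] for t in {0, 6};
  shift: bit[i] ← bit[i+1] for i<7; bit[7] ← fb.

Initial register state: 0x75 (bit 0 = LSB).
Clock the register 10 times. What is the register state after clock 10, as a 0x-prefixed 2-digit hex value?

0xF9

reg_0 = 0x75
clock 1: out=1, reg = 0x3A
clock 2: out=0, reg = 0x1D
clock 3: out=1, reg = 0x8E
clock 4: out=0, reg = 0x47
clock 5: out=1, reg = 0x23
clock 6: out=1, reg = 0x91
clock 7: out=1, reg = 0xC8
clock 8: out=0, reg = 0xE4
clock 9: out=0, reg = 0xF2
clock 10: out=0, reg = 0xF9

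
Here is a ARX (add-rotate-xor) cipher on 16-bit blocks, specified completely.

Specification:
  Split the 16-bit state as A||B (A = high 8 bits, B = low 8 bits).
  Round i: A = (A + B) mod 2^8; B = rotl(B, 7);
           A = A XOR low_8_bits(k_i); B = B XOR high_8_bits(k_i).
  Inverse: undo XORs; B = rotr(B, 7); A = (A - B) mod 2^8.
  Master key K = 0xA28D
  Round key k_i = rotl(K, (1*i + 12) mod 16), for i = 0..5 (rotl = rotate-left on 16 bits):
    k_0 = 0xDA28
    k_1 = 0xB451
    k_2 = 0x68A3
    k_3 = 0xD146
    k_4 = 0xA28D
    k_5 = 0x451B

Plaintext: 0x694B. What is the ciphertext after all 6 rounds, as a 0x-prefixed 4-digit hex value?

0x69DD

s_0 = plaintext = 0x694B
s_1 = Round(s_0, k_0) = 0x9C7F
s_2 = Round(s_1, k_1) = 0x4A0B
s_3 = Round(s_2, k_2) = 0xF6ED
s_4 = Round(s_3, k_3) = 0xA527
s_5 = Round(s_4, k_4) = 0x4131
s_6 = Round(s_5, k_5) = 0x69DD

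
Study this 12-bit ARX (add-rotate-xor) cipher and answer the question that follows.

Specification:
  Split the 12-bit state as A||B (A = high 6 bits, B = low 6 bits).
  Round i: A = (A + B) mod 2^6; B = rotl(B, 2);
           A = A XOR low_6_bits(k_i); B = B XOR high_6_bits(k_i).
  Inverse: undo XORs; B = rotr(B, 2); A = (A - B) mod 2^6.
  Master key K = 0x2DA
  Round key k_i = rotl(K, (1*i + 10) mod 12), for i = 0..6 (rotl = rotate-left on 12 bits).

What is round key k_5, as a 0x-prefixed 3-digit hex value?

K = 0x2DA
k_0 = rotl(K, (1*0+10) mod 12) = rotl(K, 10) = 0x8B6
k_1 = rotl(K, (1*1+10) mod 12) = rotl(K, 11) = 0x16D
k_2 = rotl(K, (1*2+10) mod 12) = rotl(K, 0) = 0x2DA
k_3 = rotl(K, (1*3+10) mod 12) = rotl(K, 1) = 0x5B4
k_4 = rotl(K, (1*4+10) mod 12) = rotl(K, 2) = 0xB68
k_5 = rotl(K, (1*5+10) mod 12) = rotl(K, 3) = 0x6D1

0x6D1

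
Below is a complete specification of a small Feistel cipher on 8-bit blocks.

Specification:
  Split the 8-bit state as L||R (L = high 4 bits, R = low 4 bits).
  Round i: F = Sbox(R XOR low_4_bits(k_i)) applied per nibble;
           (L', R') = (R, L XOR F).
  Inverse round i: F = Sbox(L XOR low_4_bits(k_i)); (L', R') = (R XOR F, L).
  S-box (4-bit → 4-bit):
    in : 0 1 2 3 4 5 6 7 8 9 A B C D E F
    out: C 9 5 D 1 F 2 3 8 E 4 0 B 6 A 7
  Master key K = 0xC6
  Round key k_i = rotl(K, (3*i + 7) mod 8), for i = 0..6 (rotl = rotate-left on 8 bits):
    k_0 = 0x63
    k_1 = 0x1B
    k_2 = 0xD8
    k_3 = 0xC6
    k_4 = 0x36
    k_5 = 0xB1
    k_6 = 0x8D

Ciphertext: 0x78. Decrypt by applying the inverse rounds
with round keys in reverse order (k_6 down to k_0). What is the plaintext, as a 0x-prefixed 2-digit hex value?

s_0 = ciphertext = 0x78
s_1 = InvRound(s_0, k_6) = 0xC7
s_2 = InvRound(s_1, k_5) = 0x1C
s_3 = InvRound(s_2, k_4) = 0xF1
s_4 = InvRound(s_3, k_3) = 0xFF
s_5 = InvRound(s_4, k_2) = 0xCF
s_6 = InvRound(s_5, k_1) = 0xCC
s_7 = InvRound(s_6, k_0) = 0xBC

0xBC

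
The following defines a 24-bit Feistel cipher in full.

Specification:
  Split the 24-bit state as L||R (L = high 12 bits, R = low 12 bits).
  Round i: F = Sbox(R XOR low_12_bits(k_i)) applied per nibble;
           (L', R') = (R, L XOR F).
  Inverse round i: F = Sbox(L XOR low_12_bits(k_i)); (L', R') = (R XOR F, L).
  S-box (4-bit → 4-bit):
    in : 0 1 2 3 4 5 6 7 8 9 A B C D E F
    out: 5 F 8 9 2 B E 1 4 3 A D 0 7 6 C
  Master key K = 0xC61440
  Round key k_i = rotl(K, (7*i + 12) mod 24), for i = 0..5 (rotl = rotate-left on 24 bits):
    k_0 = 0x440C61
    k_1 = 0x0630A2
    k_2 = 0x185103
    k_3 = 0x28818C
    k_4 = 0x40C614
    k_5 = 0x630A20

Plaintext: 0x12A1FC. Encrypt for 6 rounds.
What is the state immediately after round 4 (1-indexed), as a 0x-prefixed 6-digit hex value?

s_0 = plaintext = 0x12A1FC
s_1 = Round(s_0, k_0) = 0x1FC61D
s_2 = Round(s_1, k_1) = 0x61DF20
s_3 = Round(s_2, k_2) = 0xF20094
s_4 = Round(s_3, k_3) = 0x0940D4
s_5 = Round(s_4, k_4) = 0x0D4E91
s_6 = Round(s_5, k_5) = 0xE9120B

0x0940D4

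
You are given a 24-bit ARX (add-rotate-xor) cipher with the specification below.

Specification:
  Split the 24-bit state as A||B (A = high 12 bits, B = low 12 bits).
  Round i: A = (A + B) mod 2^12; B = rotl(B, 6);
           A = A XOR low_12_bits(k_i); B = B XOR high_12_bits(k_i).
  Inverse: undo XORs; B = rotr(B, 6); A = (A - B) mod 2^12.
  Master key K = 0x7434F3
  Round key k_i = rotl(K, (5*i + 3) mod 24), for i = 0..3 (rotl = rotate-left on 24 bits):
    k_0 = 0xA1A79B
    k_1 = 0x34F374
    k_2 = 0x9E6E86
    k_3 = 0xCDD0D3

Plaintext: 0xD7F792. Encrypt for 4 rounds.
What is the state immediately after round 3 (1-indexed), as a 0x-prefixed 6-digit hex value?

s_0 = plaintext = 0xD7F792
s_1 = Round(s_0, k_0) = 0x28AE84
s_2 = Round(s_1, k_1) = 0x27A275
s_3 = Round(s_2, k_2) = 0xA694AF
s_4 = Round(s_3, k_3) = 0xFCB70F

0xA694AF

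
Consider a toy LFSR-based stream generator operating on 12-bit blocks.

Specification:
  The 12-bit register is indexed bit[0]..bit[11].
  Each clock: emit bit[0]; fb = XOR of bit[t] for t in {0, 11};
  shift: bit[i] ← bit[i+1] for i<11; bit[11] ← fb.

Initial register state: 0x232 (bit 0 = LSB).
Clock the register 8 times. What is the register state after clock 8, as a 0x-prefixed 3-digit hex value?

0xEE2

reg_0 = 0x232
clock 1: out=0, reg = 0x119
clock 2: out=1, reg = 0x88C
clock 3: out=0, reg = 0xC46
clock 4: out=0, reg = 0xE23
clock 5: out=1, reg = 0x711
clock 6: out=1, reg = 0xB88
clock 7: out=0, reg = 0xDC4
clock 8: out=0, reg = 0xEE2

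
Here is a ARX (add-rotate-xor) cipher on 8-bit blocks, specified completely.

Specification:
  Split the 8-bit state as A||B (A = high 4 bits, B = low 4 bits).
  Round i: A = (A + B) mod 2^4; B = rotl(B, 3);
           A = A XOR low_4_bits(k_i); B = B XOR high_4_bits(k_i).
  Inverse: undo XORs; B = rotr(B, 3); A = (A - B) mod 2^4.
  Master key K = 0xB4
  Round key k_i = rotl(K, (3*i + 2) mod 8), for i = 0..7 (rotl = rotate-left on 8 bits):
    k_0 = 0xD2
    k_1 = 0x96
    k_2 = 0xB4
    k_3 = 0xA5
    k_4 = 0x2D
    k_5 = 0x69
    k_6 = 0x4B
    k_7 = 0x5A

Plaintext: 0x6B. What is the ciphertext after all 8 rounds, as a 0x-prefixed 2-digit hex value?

0x8B

s_0 = plaintext = 0x6B
s_1 = Round(s_0, k_0) = 0x30
s_2 = Round(s_1, k_1) = 0x59
s_3 = Round(s_2, k_2) = 0xA7
s_4 = Round(s_3, k_3) = 0x41
s_5 = Round(s_4, k_4) = 0x8A
s_6 = Round(s_5, k_5) = 0xB3
s_7 = Round(s_6, k_6) = 0x5D
s_8 = Round(s_7, k_7) = 0x8B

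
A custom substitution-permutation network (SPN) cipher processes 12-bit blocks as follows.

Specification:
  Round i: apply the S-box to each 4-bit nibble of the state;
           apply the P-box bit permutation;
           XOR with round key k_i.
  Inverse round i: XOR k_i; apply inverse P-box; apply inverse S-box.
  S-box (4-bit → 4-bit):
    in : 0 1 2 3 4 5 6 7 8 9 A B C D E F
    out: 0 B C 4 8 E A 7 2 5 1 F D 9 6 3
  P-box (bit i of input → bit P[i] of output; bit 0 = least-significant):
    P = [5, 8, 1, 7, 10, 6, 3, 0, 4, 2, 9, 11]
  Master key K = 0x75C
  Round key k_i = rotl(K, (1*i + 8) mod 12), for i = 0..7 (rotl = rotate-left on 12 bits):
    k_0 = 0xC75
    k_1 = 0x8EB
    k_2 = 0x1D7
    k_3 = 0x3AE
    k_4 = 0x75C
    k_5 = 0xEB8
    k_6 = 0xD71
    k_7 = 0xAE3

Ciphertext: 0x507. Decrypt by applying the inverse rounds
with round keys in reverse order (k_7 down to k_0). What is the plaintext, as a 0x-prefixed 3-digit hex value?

0xA52

s_0 = ciphertext = 0x507
s_1 = InvRound(s_0, k_7) = 0x5F1
s_2 = InvRound(s_1, k_6) = 0x404
s_3 = InvRound(s_2, k_5) = 0xB3D
s_4 = InvRound(s_3, k_4) = 0x41A
s_5 = InvRound(s_4, k_3) = 0x7A1
s_6 = InvRound(s_5, k_2) = 0x7F9
s_7 = InvRound(s_6, k_1) = 0xCAE
s_8 = InvRound(s_7, k_0) = 0xA52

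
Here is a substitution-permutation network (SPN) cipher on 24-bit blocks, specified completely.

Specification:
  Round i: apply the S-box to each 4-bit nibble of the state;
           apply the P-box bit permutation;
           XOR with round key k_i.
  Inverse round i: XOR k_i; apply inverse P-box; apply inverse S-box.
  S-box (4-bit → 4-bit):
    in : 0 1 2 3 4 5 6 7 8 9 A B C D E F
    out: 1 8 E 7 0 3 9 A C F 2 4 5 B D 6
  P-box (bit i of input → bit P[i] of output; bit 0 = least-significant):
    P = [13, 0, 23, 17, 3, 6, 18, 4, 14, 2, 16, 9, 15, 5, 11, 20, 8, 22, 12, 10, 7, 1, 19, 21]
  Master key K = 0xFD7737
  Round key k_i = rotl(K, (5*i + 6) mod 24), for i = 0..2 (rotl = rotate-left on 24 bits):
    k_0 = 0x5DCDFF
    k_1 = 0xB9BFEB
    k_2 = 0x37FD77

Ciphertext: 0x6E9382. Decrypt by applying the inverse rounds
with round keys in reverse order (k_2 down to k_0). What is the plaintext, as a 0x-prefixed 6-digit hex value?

0xFAC2EE

s_0 = ciphertext = 0x6E9382
s_1 = InvRound(s_0, k_2) = 0xC72975
s_2 = InvRound(s_1, k_1) = 0x9267E1
s_3 = InvRound(s_2, k_0) = 0xFAC2EE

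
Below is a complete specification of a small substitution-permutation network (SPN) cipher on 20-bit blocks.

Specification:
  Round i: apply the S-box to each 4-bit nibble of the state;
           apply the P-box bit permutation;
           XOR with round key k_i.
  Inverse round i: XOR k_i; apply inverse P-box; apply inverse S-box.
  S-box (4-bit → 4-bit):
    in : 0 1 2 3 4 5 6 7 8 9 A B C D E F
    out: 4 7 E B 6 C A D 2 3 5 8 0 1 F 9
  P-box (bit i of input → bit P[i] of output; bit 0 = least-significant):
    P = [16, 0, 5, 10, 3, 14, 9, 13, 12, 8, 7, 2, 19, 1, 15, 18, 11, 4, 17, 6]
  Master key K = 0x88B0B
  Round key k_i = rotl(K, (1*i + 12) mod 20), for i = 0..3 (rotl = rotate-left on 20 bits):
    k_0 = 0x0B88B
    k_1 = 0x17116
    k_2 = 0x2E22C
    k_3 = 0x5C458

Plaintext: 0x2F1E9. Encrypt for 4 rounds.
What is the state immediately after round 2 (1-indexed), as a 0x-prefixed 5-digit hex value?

s_0 = plaintext = 0x2F1E9
s_1 = Round(s_0, k_0) = 0xFCB52
s_2 = Round(s_1, k_1) = 0x15F73
s_3 = Round(s_2, k_2) = 0x55C31
s_4 = Round(s_3, k_3) = 0x22431

0x15F73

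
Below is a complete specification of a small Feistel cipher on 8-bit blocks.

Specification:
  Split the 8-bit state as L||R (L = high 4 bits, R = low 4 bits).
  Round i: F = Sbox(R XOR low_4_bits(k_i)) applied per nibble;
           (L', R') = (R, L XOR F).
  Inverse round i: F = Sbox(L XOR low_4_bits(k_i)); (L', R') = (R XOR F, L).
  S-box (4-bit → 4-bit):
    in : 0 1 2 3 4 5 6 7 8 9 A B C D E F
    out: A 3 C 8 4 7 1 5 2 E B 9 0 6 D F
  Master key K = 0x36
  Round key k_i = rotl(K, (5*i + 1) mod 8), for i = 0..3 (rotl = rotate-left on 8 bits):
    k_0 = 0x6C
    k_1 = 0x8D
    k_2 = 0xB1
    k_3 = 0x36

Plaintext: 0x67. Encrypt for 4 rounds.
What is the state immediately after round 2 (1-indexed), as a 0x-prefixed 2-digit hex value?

s_0 = plaintext = 0x67
s_1 = Round(s_0, k_0) = 0x7F
s_2 = Round(s_1, k_1) = 0xFB
s_3 = Round(s_2, k_2) = 0xB4
s_4 = Round(s_3, k_3) = 0x47

0xFB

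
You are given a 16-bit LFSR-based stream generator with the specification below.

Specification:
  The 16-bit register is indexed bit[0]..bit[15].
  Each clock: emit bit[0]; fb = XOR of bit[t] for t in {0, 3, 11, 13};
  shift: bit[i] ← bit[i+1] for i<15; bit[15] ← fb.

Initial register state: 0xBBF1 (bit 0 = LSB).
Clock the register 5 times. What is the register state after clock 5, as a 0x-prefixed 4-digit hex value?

0xADDF

reg_0 = 0xBBF1
clock 1: out=1, reg = 0xDDF8
clock 2: out=0, reg = 0x6EFC
clock 3: out=0, reg = 0xB77E
clock 4: out=0, reg = 0x5BBF
clock 5: out=1, reg = 0xADDF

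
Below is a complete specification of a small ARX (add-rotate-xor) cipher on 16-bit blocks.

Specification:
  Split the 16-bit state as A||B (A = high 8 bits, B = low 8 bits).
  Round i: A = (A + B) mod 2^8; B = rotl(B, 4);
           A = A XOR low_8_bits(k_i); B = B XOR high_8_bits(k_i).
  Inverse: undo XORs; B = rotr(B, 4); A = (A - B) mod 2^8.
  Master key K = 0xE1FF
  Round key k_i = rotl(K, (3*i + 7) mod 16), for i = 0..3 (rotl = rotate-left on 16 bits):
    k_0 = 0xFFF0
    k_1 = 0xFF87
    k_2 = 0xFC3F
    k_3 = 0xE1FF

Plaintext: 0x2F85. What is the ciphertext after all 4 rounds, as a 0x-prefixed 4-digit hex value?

s_0 = plaintext = 0x2F85
s_1 = Round(s_0, k_0) = 0x44A7
s_2 = Round(s_1, k_1) = 0x6C85
s_3 = Round(s_2, k_2) = 0xCEA4
s_4 = Round(s_3, k_3) = 0x8DAB

0x8DAB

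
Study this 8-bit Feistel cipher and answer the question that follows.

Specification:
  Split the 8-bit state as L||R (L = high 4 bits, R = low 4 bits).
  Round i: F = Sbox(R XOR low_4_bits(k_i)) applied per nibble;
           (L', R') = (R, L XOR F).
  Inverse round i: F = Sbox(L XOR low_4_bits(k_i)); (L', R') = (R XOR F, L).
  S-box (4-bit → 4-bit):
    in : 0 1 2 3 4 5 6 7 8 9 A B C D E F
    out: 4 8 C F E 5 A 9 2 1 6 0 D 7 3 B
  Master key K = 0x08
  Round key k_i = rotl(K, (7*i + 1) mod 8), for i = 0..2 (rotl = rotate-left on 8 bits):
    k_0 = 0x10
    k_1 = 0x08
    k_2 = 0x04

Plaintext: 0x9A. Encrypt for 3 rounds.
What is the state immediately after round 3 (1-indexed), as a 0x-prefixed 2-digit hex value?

0x36

s_0 = plaintext = 0x9A
s_1 = Round(s_0, k_0) = 0xAF
s_2 = Round(s_1, k_1) = 0xF3
s_3 = Round(s_2, k_2) = 0x36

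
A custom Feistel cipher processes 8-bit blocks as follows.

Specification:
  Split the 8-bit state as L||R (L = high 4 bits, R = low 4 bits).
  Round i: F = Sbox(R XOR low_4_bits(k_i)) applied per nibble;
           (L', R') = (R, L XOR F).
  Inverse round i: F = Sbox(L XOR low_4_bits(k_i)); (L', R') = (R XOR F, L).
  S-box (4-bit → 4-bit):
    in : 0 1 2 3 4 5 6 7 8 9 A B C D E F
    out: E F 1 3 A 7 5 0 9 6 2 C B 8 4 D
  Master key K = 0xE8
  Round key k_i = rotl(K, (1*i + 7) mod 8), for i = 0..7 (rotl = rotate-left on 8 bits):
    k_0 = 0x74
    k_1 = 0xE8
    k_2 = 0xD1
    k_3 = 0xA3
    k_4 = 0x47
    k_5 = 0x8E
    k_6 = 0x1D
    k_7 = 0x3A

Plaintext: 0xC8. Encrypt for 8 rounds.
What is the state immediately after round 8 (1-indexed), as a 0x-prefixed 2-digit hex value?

s_0 = plaintext = 0xC8
s_1 = Round(s_0, k_0) = 0x87
s_2 = Round(s_1, k_1) = 0x75
s_3 = Round(s_2, k_2) = 0x5D
s_4 = Round(s_3, k_3) = 0xD1
s_5 = Round(s_4, k_4) = 0x18
s_6 = Round(s_5, k_5) = 0x84
s_7 = Round(s_6, k_6) = 0x4E
s_8 = Round(s_7, k_7) = 0xEE

0xEE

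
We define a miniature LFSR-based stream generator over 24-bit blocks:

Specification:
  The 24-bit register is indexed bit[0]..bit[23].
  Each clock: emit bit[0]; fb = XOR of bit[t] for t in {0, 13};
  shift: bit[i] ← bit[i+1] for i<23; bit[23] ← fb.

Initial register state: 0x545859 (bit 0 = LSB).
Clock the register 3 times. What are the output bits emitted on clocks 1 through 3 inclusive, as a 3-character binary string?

reg_0 = 0x545859
clock 1: out=1, reg = 0xAA2C2C
clock 2: out=0, reg = 0xD51616
clock 3: out=0, reg = 0x6A8B0B

100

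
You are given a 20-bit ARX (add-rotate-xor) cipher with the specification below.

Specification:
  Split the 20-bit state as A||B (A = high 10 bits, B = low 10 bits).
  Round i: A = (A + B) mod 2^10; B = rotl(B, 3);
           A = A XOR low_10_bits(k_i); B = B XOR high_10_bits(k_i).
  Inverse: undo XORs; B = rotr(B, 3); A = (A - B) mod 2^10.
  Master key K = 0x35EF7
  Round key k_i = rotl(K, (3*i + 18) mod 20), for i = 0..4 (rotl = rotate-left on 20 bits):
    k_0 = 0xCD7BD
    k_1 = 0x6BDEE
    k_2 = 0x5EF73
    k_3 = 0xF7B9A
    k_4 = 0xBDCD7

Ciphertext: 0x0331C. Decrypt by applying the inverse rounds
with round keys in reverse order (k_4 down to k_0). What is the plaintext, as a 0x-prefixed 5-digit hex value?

s_0 = ciphertext = 0x0331C
s_1 = InvRound(s_0, k_4) = 0xC79BD
s_2 = InvRound(s_1, k_3) = 0xAE1CC
s_3 = InvRound(s_2, k_2) = 0x8D796
s_4 = InvRound(s_3, k_1) = 0xC50C7
s_5 = InvRound(s_4, k_0) = 0xCAD7E

0xCAD7E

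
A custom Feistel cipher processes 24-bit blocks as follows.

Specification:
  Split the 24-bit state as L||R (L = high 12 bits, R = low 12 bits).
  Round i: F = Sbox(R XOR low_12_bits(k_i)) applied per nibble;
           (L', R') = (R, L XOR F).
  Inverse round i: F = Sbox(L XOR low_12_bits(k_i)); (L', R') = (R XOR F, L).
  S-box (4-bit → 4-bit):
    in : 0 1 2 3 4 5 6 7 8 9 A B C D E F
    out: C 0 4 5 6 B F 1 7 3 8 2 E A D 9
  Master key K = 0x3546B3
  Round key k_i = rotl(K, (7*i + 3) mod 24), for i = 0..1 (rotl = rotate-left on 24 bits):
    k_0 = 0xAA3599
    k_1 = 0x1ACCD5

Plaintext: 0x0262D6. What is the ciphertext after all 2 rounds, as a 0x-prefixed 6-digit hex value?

0x14F8EE

s_0 = plaintext = 0x0262D6
s_1 = Round(s_0, k_0) = 0x2D614F
s_2 = Round(s_1, k_1) = 0x14F8EE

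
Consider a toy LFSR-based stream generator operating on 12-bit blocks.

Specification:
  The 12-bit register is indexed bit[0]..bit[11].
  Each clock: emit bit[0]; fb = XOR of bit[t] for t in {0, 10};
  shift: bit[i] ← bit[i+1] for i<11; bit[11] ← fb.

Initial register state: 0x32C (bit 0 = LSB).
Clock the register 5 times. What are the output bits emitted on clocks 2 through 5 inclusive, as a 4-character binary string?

0110

reg_0 = 0x32C
clock 1: out=0, reg = 0x196
clock 2: out=0, reg = 0x0CB
clock 3: out=1, reg = 0x865
clock 4: out=1, reg = 0xC32
clock 5: out=0, reg = 0xE19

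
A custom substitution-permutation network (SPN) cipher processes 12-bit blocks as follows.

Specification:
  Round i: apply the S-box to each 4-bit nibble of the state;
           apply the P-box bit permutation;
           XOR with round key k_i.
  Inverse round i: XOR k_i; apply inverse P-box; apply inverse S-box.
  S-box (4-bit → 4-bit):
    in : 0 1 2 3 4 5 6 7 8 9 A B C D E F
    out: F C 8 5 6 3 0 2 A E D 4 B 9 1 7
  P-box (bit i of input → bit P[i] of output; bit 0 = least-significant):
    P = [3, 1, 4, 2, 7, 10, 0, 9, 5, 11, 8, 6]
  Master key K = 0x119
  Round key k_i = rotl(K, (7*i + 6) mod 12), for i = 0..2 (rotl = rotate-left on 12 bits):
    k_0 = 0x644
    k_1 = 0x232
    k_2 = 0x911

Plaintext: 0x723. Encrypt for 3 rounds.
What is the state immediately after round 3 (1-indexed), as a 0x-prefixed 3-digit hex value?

s_0 = plaintext = 0x723
s_1 = Round(s_0, k_0) = 0xC5C
s_2 = Round(s_1, k_1) = 0xEDC
s_3 = Round(s_2, k_2) = 0xBBF

0xBBF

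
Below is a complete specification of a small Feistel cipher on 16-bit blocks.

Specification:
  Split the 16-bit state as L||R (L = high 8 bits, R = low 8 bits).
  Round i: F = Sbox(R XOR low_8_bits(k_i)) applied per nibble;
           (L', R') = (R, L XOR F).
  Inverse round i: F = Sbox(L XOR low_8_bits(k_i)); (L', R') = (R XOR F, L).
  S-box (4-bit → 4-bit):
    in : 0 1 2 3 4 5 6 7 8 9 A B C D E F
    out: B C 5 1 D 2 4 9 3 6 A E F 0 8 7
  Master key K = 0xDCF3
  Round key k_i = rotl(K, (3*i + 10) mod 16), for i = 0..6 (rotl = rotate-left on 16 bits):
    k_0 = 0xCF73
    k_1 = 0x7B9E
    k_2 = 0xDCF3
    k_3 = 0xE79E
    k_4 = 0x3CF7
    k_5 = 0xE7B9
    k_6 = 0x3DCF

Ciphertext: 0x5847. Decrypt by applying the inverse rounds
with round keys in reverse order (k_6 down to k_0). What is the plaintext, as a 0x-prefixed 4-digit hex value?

0xB5DD

s_0 = ciphertext = 0x5847
s_1 = InvRound(s_0, k_6) = 0x2E58
s_2 = InvRound(s_1, k_5) = 0x312E
s_3 = InvRound(s_2, k_4) = 0xDA31
s_4 = InvRound(s_3, k_3) = 0xECDA
s_5 = InvRound(s_4, k_2) = 0x1DEC
s_6 = InvRound(s_5, k_1) = 0xDD1D
s_7 = InvRound(s_6, k_0) = 0xB5DD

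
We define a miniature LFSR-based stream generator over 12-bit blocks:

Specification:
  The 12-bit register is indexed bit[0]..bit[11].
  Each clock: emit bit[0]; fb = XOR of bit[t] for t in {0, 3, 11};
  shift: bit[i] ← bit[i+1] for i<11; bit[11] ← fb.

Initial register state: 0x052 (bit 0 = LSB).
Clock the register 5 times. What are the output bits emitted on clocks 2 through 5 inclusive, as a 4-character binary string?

1001

reg_0 = 0x052
clock 1: out=0, reg = 0x029
clock 2: out=1, reg = 0x014
clock 3: out=0, reg = 0x00A
clock 4: out=0, reg = 0x805
clock 5: out=1, reg = 0x402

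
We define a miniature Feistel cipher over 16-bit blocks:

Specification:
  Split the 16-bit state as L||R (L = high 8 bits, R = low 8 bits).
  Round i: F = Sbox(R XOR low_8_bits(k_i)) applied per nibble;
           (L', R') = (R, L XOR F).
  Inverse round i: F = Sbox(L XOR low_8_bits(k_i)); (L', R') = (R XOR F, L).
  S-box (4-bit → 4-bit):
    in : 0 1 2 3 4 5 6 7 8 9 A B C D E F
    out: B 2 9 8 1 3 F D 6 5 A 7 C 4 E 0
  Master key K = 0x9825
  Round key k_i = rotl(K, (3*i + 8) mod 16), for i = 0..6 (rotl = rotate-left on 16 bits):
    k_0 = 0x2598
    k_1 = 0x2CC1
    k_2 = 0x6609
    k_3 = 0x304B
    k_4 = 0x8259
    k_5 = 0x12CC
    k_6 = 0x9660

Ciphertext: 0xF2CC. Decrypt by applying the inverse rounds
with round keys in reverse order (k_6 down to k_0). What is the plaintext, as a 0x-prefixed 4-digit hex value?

s_0 = ciphertext = 0xF2CC
s_1 = InvRound(s_0, k_6) = 0x95F2
s_2 = InvRound(s_1, k_5) = 0xC795
s_3 = InvRound(s_2, k_4) = 0xCBC7
s_4 = InvRound(s_3, k_3) = 0xACCB
s_5 = InvRound(s_4, k_2) = 0x68AC
s_6 = InvRound(s_5, k_1) = 0x0968
s_7 = InvRound(s_6, k_0) = 0x3A09

0x3A09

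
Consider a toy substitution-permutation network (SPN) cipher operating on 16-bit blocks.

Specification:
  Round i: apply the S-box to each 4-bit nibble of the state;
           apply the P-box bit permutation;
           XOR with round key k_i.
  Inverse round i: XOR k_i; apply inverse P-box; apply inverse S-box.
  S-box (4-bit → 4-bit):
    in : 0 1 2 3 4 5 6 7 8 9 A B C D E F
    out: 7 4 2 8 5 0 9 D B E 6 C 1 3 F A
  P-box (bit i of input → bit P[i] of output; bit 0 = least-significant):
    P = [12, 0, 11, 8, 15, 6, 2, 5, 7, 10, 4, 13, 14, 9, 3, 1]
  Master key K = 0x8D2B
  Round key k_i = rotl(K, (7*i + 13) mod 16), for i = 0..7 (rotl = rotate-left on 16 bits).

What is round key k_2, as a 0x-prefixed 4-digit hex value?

0x5C69

K = 0x8D2B
k_0 = rotl(K, (7*0+13) mod 16) = rotl(K, 13) = 0x71A5
k_1 = rotl(K, (7*1+13) mod 16) = rotl(K, 4) = 0xD2B8
k_2 = rotl(K, (7*2+13) mod 16) = rotl(K, 11) = 0x5C69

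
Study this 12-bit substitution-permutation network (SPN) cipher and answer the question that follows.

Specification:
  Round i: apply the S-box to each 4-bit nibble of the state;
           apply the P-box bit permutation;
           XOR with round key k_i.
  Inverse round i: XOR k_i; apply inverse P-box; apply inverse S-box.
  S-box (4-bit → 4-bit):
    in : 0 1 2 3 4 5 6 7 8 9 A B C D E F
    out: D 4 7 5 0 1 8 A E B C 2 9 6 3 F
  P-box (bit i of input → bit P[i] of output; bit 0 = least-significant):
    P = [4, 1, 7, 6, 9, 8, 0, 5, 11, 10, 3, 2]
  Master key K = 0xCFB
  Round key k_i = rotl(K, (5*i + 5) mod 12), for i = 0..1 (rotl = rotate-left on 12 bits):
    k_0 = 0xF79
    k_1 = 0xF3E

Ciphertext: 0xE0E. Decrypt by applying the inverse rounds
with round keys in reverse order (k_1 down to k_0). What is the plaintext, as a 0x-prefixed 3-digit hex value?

s_0 = ciphertext = 0xE0E
s_1 = InvRound(s_0, k_1) = 0x475
s_2 = InvRound(s_1, k_0) = 0x0E4

0x0E4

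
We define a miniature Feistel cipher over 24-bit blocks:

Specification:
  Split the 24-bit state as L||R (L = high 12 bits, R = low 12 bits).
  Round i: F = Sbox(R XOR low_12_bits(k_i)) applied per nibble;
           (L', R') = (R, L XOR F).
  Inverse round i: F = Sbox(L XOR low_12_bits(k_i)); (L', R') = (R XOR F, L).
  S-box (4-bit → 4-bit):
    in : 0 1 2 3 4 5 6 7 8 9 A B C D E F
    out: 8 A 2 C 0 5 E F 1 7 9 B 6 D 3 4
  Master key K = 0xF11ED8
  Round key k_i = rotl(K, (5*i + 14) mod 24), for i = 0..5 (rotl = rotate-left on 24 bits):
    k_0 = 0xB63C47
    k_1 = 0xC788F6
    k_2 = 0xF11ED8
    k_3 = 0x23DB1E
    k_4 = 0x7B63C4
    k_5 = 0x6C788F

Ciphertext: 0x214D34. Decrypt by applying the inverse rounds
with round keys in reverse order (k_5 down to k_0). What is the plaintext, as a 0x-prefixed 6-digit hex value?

0x120F25

s_0 = ciphertext = 0x214D34
s_1 = InvRound(s_0, k_5) = 0x44F214
s_2 = InvRound(s_1, k_4) = 0xD0F44F
s_3 = InvRound(s_2, k_3) = 0xAE5D0F
s_4 = InvRound(s_3, k_2) = 0xDC2AE5
s_5 = InvRound(s_4, k_1) = 0xF25DC2
s_6 = InvRound(s_5, k_0) = 0x120F25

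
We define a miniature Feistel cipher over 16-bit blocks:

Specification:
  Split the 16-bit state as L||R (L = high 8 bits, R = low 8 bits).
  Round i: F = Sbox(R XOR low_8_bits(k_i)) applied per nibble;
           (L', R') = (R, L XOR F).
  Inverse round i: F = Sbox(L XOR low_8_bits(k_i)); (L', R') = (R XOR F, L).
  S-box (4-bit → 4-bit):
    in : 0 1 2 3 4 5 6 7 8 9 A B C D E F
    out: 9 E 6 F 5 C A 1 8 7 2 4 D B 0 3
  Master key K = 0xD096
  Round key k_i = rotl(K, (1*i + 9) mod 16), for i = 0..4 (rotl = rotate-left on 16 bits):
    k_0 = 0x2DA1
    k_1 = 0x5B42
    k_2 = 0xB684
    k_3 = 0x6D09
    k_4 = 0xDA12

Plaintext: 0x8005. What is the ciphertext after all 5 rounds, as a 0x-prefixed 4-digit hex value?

0x683E

s_0 = plaintext = 0x8005
s_1 = Round(s_0, k_0) = 0x05A5
s_2 = Round(s_1, k_1) = 0xA504
s_3 = Round(s_2, k_2) = 0x042C
s_4 = Round(s_3, k_3) = 0x2C68
s_5 = Round(s_4, k_4) = 0x683E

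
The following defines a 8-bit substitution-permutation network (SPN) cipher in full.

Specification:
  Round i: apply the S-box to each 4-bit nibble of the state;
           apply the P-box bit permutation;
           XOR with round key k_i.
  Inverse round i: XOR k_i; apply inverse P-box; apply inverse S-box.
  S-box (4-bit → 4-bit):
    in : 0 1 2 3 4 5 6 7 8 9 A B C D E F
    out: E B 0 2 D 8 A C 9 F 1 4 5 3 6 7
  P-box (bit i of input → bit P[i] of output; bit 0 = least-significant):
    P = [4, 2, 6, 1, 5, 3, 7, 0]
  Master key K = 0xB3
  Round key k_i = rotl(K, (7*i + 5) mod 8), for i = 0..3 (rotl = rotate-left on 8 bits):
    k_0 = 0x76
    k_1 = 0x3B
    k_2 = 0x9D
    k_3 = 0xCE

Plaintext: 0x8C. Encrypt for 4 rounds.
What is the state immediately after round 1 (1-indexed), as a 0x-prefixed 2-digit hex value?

s_0 = plaintext = 0x8C
s_1 = Round(s_0, k_0) = 0x07
s_2 = Round(s_1, k_1) = 0xF0
s_3 = Round(s_2, k_2) = 0x73
s_4 = Round(s_3, k_3) = 0x4B

0x07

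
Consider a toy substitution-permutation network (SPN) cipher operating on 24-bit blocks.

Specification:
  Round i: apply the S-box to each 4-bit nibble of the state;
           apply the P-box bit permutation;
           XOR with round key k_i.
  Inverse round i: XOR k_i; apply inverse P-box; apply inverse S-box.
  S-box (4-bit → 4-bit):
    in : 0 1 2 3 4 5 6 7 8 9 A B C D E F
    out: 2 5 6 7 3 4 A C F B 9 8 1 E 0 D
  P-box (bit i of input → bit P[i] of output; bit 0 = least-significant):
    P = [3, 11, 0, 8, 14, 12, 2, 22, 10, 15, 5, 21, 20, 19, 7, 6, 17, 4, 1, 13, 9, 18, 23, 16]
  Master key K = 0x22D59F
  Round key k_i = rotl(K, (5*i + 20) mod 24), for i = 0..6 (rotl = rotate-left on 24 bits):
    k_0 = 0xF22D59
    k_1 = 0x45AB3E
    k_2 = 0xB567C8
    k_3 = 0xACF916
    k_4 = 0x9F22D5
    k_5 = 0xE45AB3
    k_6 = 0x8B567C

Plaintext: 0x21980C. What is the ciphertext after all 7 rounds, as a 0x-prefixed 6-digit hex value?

s_0 = plaintext = 0x21980C
s_1 = Round(s_0, k_0) = 0x4CB933
s_2 = Round(s_1, k_1) = 0x637573
s_3 = Round(s_2, k_2) = 0xF26F37
s_4 = Round(s_3, k_3) = 0x05AE61
s_5 = Round(s_4, k_4) = 0xCB329E
s_6 = Round(s_5, k_5) = 0xBCA813
s_7 = Round(s_6, k_6) = 0xB89A11

0xB89A11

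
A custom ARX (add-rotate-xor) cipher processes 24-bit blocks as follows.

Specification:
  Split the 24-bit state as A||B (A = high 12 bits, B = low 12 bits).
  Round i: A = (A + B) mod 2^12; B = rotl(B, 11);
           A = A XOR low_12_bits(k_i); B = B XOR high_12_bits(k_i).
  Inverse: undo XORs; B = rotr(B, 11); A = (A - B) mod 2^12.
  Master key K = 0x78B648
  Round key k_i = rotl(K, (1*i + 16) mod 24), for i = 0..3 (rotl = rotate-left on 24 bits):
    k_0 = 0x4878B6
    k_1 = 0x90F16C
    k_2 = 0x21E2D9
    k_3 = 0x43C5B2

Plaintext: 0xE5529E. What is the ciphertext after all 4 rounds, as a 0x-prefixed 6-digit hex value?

s_0 = plaintext = 0xE5529E
s_1 = Round(s_0, k_0) = 0x8455C8
s_2 = Round(s_1, k_1) = 0xF61BEB
s_3 = Round(s_2, k_2) = 0x995FEB
s_4 = Round(s_3, k_3) = 0xC32BC9

0xC32BC9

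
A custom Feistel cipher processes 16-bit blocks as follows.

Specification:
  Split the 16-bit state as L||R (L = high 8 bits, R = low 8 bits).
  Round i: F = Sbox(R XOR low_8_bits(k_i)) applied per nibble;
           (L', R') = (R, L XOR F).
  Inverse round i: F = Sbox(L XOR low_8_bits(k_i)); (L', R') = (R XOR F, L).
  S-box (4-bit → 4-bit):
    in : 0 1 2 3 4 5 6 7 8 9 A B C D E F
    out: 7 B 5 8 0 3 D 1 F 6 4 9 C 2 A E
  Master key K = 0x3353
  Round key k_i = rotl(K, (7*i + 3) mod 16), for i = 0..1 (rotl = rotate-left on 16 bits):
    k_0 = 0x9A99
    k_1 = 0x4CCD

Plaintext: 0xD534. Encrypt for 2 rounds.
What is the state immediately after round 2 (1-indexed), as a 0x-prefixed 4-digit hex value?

0x9700

s_0 = plaintext = 0xD534
s_1 = Round(s_0, k_0) = 0x3497
s_2 = Round(s_1, k_1) = 0x9700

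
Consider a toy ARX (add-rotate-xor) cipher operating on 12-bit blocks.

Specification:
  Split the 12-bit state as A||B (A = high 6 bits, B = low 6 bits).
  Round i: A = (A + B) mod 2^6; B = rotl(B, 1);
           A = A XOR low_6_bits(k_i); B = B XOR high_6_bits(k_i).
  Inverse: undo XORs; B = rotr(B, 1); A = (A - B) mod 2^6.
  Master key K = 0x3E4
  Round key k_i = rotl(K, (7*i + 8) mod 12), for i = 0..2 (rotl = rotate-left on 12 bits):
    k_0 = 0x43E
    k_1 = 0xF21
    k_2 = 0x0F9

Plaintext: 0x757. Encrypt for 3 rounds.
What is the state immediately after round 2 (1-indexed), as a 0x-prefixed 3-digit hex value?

0xA41

s_0 = plaintext = 0x757
s_1 = Round(s_0, k_0) = 0x2BE
s_2 = Round(s_1, k_1) = 0xA41
s_3 = Round(s_2, k_2) = 0x4C1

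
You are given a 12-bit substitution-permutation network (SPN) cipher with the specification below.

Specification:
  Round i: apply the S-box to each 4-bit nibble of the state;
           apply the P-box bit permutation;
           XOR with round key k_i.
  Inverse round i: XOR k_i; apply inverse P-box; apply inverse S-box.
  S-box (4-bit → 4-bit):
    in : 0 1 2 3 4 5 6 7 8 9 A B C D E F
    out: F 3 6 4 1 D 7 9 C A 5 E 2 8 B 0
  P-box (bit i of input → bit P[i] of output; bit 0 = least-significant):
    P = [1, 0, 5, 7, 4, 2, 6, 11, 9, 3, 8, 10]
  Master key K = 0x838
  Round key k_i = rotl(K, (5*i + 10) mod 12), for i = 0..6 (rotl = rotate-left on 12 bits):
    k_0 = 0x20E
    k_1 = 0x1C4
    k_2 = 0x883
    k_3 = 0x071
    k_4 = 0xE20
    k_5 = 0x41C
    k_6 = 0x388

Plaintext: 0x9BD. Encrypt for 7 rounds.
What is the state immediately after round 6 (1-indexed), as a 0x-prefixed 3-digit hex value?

s_0 = plaintext = 0x9BD
s_1 = Round(s_0, k_0) = 0xEC2
s_2 = Round(s_1, k_1) = 0x7E9
s_3 = Round(s_2, k_2) = 0x616
s_4 = Round(s_3, k_3) = 0x34E
s_5 = Round(s_4, k_4) = 0xFB3
s_6 = Round(s_5, k_5) = 0xC78
s_7 = Round(s_6, k_6) = 0xB30

0xC78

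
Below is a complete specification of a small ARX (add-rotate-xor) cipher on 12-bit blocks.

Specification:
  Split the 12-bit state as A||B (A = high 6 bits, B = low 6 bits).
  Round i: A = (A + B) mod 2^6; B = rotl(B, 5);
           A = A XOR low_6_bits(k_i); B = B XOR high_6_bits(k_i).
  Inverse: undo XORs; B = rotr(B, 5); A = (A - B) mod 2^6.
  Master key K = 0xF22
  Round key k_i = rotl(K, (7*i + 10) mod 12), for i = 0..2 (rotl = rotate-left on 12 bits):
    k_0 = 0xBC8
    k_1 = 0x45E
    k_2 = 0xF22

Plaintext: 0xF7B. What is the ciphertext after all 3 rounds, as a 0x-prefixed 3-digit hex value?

s_0 = plaintext = 0xF7B
s_1 = Round(s_0, k_0) = 0xC12
s_2 = Round(s_1, k_1) = 0x718
s_3 = Round(s_2, k_2) = 0x5B0

0x5B0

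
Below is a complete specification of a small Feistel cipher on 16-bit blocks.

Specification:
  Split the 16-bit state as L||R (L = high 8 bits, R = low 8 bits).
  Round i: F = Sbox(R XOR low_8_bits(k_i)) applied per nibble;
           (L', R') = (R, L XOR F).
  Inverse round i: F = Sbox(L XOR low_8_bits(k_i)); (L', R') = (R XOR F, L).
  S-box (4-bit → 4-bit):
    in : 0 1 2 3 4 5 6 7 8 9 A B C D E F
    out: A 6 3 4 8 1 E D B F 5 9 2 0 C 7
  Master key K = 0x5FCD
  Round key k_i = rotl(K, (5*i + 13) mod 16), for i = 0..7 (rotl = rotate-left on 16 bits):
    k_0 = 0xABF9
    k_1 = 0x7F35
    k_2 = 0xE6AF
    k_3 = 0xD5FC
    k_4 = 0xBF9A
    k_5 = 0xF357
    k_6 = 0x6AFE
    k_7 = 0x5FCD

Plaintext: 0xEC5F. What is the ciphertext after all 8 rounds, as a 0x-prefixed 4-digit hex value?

s_0 = plaintext = 0xEC5F
s_1 = Round(s_0, k_0) = 0x5FB2
s_2 = Round(s_1, k_1) = 0xB2E2
s_3 = Round(s_2, k_2) = 0xE232
s_4 = Round(s_3, k_3) = 0x32CE
s_5 = Round(s_4, k_4) = 0xCE2A
s_6 = Round(s_5, k_5) = 0x2A1E
s_7 = Round(s_6, k_6) = 0x1EE0
s_8 = Round(s_7, k_7) = 0xE02E

0xE02E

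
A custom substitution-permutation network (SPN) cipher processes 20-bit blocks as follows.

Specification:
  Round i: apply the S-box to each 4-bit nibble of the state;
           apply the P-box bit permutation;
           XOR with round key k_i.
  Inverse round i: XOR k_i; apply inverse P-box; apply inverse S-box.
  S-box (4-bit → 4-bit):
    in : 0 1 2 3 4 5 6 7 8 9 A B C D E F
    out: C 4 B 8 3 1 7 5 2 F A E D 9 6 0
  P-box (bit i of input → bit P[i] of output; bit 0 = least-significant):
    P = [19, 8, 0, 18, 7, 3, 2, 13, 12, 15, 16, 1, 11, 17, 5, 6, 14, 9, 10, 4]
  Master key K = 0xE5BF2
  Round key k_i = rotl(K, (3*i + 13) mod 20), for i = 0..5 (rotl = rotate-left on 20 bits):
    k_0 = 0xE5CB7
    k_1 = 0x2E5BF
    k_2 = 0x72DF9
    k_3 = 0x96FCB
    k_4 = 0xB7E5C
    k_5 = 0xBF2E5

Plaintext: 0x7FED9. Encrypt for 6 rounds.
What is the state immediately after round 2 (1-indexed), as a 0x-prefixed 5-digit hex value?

0x954CC

s_0 = plaintext = 0x7FED9
s_1 = Round(s_0, k_0) = 0x3B936
s_2 = Round(s_1, k_1) = 0x954CC
s_3 = Round(s_2, k_2) = 0xBD36C
s_4 = Round(s_3, k_3) = 0x56114
s_5 = Round(s_4, k_4) = 0x03778
s_6 = Round(s_5, k_5) = 0xAE731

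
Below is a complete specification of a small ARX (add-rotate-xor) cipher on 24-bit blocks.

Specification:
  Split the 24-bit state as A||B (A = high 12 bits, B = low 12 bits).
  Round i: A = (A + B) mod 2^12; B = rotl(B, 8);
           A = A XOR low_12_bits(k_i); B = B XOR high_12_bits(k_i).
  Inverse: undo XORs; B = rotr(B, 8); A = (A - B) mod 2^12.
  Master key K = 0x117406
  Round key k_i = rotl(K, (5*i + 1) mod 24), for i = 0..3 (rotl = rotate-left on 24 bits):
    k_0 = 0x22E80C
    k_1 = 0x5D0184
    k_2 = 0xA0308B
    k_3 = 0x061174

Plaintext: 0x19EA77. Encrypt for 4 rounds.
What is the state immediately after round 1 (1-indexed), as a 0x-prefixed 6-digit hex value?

s_0 = plaintext = 0x19EA77
s_1 = Round(s_0, k_0) = 0x419589
s_2 = Round(s_1, k_1) = 0x826C88
s_3 = Round(s_2, k_2) = 0x4252CB
s_4 = Round(s_3, k_3) = 0x784B4D

0x419589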